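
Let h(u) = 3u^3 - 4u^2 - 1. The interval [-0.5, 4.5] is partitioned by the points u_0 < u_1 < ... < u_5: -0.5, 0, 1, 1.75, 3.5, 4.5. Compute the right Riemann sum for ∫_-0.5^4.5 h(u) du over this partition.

Subinterval widths: 0.5, 1, 0.75, 1.75, 1.
Right endpoints: 0, 1, 1.75, 3.5, 4.5.
h(0) = -1, h(1) = -2, h(1.75) = 2.828125, h(3.5) = 78.625, h(4.5) = 191.375.
Sum = Σ Δu_i · h(u_i).
Sum = 328.58984375.

328.58984375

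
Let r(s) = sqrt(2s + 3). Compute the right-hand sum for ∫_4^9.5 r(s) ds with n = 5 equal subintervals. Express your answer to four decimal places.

22.9821

Δs = (9.5 − 4)/5 = 1.1.
Right endpoints: 5.1, 6.2, 7.3, 8.4, 9.5.
r(5.1) ≈ 3.6332, r(6.2) ≈ 3.9243, r(7.3) ≈ 4.1952, r(8.4) ≈ 4.4497, r(9.5) ≈ 4.6904.
Sum = Δs · [r(5.1) + r(6.2) + r(7.3) + r(8.4) + r(9.5)].
Sum ≈ 22.9821.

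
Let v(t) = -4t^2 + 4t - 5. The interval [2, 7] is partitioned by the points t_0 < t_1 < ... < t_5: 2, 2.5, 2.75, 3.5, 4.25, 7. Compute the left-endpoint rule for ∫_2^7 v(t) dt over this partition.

Subinterval widths: 0.5, 0.25, 0.75, 0.75, 2.75.
Left endpoints: 2, 2.5, 2.75, 3.5, 4.25.
v(2) = -13, v(2.5) = -20, v(2.75) = -24.25, v(3.5) = -40, v(4.25) = -60.25.
Sum = Σ Δt_i · v(t_i).
Sum = -225.375.

-225.375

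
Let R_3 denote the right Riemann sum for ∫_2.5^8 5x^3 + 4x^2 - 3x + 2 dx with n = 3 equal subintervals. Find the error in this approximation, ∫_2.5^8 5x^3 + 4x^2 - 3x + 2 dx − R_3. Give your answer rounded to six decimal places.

-2726.631366

Exact integral: ∫_2.5^8 f(x) dx ≈ 5657.38020833.
R_3 ≈ 8384.01157407.
Error ≈ 5657.38020833 − 8384.01157407 ≈ -2726.631366.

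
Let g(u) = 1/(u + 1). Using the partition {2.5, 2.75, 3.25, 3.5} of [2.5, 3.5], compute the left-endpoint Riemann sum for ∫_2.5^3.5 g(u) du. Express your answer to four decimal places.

0.2636

Subinterval widths: 0.25, 0.5, 0.25.
Left endpoints: 2.5, 2.75, 3.25.
g(2.5) = 2/7, g(2.75) = 4/15, g(3.25) = 4/17.
Sum = Σ Δu_i · g(u_i).
Sum ≈ 0.2636.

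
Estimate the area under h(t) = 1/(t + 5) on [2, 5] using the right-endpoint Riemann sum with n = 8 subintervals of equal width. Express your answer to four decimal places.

Δt = (5 − 2)/8 = 0.375.
Right endpoints: 2.375, 2.75, 3.125, 3.5, 3.875, 4.25, 4.625, 5.
h(2.375) = 8/59, h(2.75) = 4/31, h(3.125) = 8/65, h(3.5) = 2/17, h(3.875) = 8/71, h(4.25) = 4/37, h(4.625) = 8/77, h(5) = 0.1.
Sum = Δt · [h(2.375) + h(2.75) + h(3.125) + ...].
Sum ≈ 0.3488.

0.3488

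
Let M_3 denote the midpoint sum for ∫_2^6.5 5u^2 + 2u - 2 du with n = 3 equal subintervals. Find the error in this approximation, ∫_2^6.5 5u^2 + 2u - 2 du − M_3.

4.21875

Exact integral: ∫_2^6.5 f(u) du = 473.625.
M_3 = 469.40625.
Error = 473.625 − 469.40625 = 4.21875.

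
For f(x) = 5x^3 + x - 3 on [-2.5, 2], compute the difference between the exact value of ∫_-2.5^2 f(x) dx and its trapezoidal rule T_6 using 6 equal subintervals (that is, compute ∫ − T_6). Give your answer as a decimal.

1.58203125

Exact integral: ∫_-2.5^2 f(x) dx = -43.453125.
T_6 = -45.03515625.
Error = -43.453125 − (-45.03515625) = 1.58203125.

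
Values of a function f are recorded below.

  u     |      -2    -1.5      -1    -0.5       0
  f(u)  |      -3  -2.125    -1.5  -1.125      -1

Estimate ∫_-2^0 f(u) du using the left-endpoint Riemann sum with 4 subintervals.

Δu = 0.5.
Sum = 0.5·[(-3) + (-2.125) + (-1.5) + (-1.125)] = -3.875.

-3.875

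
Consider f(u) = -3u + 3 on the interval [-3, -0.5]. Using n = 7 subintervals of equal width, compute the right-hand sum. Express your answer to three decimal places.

19.286

Δu = (-0.5 − (-3))/7 = 5/14.
Right endpoints: -37/14, -16/7, -27/14, -11/7, -17/14, -6/7, -0.5.
f(-37/14) = 153/14, f(-16/7) = 69/7, f(-27/14) = 123/14, f(-11/7) = 54/7, f(-17/14) = 93/14, f(-6/7) = 39/7, f(-0.5) = 4.5.
Sum = Δu · [f(-37/14) + f(-16/7) + f(-27/14) + ...].
Sum ≈ 19.286.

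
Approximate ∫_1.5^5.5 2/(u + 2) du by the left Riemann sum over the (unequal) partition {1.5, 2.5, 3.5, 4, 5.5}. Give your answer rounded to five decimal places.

1.69769

Subinterval widths: 1, 1, 0.5, 1.5.
Left endpoints: 1.5, 2.5, 3.5, 4.
f(1.5) = 4/7, f(2.5) = 4/9, f(3.5) = 4/11, f(4) = 1/3.
Sum = Σ Δu_i · f(u_i).
Sum ≈ 1.69769.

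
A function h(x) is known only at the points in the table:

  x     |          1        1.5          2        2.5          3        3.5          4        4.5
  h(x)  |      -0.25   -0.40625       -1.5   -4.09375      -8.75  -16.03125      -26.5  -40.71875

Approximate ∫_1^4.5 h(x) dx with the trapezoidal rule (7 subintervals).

-38.8828125

Δx = 0.5.
T_7 = (0.5/2)·[(-0.25) + 2·(-0.40625) + 2·(-1.5) + 2·(-4.09375) + 2·(-8.75) + 2·(-16.03125) + 2·(-26.5) + (-40.71875)] = -38.8828125.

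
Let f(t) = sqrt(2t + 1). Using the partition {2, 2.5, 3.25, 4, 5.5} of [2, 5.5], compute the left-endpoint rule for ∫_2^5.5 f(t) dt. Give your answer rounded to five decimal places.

Subinterval widths: 0.5, 0.75, 0.75, 1.5.
Left endpoints: 2, 2.5, 3.25, 4.
f(2) ≈ 2.23607, f(2.5) ≈ 2.44949, f(3.25) ≈ 2.73861, f(4) ≈ 3.00000.
Sum = Σ Δt_i · f(t_i).
Sum ≈ 9.50911.

9.50911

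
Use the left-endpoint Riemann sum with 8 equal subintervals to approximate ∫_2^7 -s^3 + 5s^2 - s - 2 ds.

Δs = (7 − 2)/8 = 0.625.
Left endpoints: 2, 2.625, 3.25, 3.875, 4.5, 5.125, 5.75, 6.375.
f(2) = 8, f(2.625) = 6011/512, f(3.25) = 13.234375, f(3.875) = 5641/512, f(4.5) = 3.625, f(5.125) = -5329/512, f(5.75) = -32.546875, f(6.375) = -32899/512.
Sum = Δs · [f(2) + f(2.625) + f(3.25) + ...].
Sum = -37.24609375.

-37.24609375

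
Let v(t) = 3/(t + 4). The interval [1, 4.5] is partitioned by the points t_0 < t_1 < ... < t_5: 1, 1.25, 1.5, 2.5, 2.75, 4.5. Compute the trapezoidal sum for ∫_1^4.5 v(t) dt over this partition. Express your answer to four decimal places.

Subinterval widths: 0.25, 0.25, 1, 0.25, 1.75.
v(1) = 0.6, v(1.25) = 4/7, v(1.5) = 6/11, v(2.5) = 6/13, v(2.75) = 4/9, v(4.5) = 6/17.
On each subinterval the trapezoid contributes (Δt_i/2)·[v(t_{i-1}) + v(t_i)].
Sum ≈ 1.6005.

1.6005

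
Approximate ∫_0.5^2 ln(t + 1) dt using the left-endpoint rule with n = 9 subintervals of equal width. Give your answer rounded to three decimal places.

Δt = (2 − 0.5)/9 = 1/6.
Left endpoints: 0.5, 2/3, 5/6, 1, 7/6, 4/3, 1.5, 5/3, 11/6.
f(0.5) ≈ 0.405, f(2/3) ≈ 0.511, f(5/6) ≈ 0.606, f(1) ≈ 0.693, f(7/6) ≈ 0.773, f(4/3) ≈ 0.847, f(1.5) ≈ 0.916, f(5/3) ≈ 0.981, f(11/6) ≈ 1.041.
Sum = Δt · [f(0.5) + f(2/3) + f(5/6) + ...].
Sum ≈ 1.129.

1.129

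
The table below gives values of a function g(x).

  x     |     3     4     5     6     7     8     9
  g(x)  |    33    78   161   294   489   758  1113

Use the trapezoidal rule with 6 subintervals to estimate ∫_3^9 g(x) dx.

2353

Δx = 1.
T_6 = (1/2)·[33 + 2·78 + 2·161 + 2·294 + 2·489 + 2·758 + 1113] = 2353.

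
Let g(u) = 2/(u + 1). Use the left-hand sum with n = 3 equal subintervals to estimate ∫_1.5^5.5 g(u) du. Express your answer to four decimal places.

2.2784

Δu = (5.5 − 1.5)/3 = 4/3.
Left endpoints: 1.5, 17/6, 25/6.
g(1.5) = 0.8, g(17/6) = 12/23, g(25/6) = 12/31.
Sum = Δu · [g(1.5) + g(17/6) + g(25/6)].
Sum ≈ 2.2784.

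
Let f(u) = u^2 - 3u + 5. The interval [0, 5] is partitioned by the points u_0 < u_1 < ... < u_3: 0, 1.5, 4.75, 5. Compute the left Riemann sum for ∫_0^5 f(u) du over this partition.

19.765625

Subinterval widths: 1.5, 3.25, 0.25.
Left endpoints: 0, 1.5, 4.75.
f(0) = 5, f(1.5) = 2.75, f(4.75) = 13.3125.
Sum = Σ Δu_i · f(u_i).
Sum = 19.765625.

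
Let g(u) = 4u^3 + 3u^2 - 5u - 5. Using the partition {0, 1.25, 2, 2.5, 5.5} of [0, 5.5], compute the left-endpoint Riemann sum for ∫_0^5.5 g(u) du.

Subinterval widths: 1.25, 0.75, 0.5, 3.
Left endpoints: 0, 1.25, 2, 2.5.
g(0) = -5, g(1.25) = 1.25, g(2) = 29, g(2.5) = 63.75.
Sum = Σ Δu_i · g(u_i).
Sum = 200.4375.

200.4375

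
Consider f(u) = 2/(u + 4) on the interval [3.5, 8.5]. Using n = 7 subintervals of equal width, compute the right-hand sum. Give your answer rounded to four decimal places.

Δu = (8.5 − 3.5)/7 = 5/7.
Right endpoints: 59/14, 69/14, 79/14, 89/14, 99/14, 109/14, 8.5.
f(59/14) = 28/115, f(69/14) = 0.224, f(79/14) = 28/135, f(89/14) = 28/145, f(99/14) = 28/155, f(109/14) = 28/165, f(8.5) = 0.16.
Sum = Δu · [f(59/14) + f(69/14) + f(79/14) + ...].
Sum ≈ 0.9845.

0.9845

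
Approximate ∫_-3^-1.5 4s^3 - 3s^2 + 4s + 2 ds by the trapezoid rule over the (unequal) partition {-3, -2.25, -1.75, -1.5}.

Subinterval widths: 0.75, 0.5, 0.25.
f(-3) = -145, f(-2.25) = -67.75, f(-1.75) = -35.625, f(-1.5) = -24.25.
On each subinterval the trapezoid contributes (Δs_i/2)·[f(s_{i-1}) + f(s_i)].
Sum = -113.109375.

-113.109375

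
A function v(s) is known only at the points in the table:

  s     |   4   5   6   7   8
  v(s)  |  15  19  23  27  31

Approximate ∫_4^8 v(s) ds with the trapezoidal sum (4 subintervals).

Δs = 1.
T_4 = (1/2)·[15 + 2·19 + 2·23 + 2·27 + 31] = 92.

92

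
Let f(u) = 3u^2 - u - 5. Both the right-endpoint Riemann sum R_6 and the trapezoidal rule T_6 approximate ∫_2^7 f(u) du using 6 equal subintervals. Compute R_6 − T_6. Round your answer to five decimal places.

R_6 ≈ 343.4027778.
T_6 ≈ 289.2361111.
R_6 − T_6 ≈ 54.16667.

54.16667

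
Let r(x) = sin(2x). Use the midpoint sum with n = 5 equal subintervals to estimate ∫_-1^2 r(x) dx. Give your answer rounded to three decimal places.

0.126

Δx = (2 − (-1))/5 = 0.6.
Midpoints: -0.7, -0.1, 0.5, 1.1, 1.7.
r(-0.7) ≈ -0.985, r(-0.1) ≈ -0.199, r(0.5) ≈ 0.841, r(1.1) ≈ 0.808, r(1.7) ≈ -0.256.
Sum = Δx · [r(-0.7) + r(-0.1) + r(0.5) + r(1.1) + r(1.7)].
Sum ≈ 0.126.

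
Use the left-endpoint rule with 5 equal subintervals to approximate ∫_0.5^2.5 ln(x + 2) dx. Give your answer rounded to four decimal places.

Δx = (2.5 − 0.5)/5 = 0.4.
Left endpoints: 0.5, 0.9, 1.3, 1.7, 2.1.
f(0.5) ≈ 0.9163, f(0.9) ≈ 1.0647, f(1.3) ≈ 1.1939, f(1.7) ≈ 1.3083, f(2.1) ≈ 1.4110.
Sum = Δx · [f(0.5) + f(0.9) + f(1.3) + f(1.7) + f(2.1)].
Sum ≈ 2.3577.

2.3577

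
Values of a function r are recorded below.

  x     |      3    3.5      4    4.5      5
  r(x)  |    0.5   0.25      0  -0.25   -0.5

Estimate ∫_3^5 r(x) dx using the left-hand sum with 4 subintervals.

Δx = 0.5.
Sum = 0.5·[0.5 + 0.25 + 0 + (-0.25)] = 0.25.

0.25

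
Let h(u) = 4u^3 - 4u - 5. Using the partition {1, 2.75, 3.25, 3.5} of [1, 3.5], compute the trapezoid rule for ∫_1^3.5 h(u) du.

Subinterval widths: 1.75, 0.5, 0.25.
h(1) = -5, h(2.75) = 67.1875, h(3.25) = 119.3125, h(3.5) = 152.5.
On each subinterval the trapezoid contributes (Δu_i/2)·[h(u_{i-1}) + h(u_i)].
Sum = 135.015625.

135.015625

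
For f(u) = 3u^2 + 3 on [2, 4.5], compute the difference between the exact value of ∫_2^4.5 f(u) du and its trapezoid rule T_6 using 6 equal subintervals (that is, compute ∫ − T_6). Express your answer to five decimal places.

Exact integral: ∫_2^4.5 f(u) du = 90.625.
T_6 ≈ 90.8420139.
Error ≈ 90.625 − 90.8420139 ≈ -0.21701.

-0.21701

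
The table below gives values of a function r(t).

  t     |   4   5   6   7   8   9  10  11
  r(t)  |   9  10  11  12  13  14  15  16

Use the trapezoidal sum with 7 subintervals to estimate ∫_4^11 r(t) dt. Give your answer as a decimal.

87.5

Δt = 1.
T_7 = (1/2)·[9 + 2·10 + 2·11 + 2·12 + 2·13 + 2·14 + 2·15 + 16] = 87.5.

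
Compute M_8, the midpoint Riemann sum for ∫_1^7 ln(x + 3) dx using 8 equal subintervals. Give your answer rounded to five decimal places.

11.48418

Δx = (7 − 1)/8 = 0.75.
Midpoints: 1.375, 2.125, 2.875, 3.625, 4.375, 5.125, 5.875, 6.625.
f(1.375) ≈ 1.47591, f(2.125) ≈ 1.63413, f(2.875) ≈ 1.77071, f(3.625) ≈ 1.89085, f(4.375) ≈ 1.99810, f(5.125) ≈ 2.09495, f(5.875) ≈ 2.18324, f(6.625) ≈ 2.26436.
Sum = Δx · [f(1.375) + f(2.125) + f(2.875) + ...].
Sum ≈ 11.48418.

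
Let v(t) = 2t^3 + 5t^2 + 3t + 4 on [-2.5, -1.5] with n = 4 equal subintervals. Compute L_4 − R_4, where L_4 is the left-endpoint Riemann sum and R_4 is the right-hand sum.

-1.875

L_4 = 0.40625.
R_4 = 2.28125.
L_4 − R_4 = -1.875.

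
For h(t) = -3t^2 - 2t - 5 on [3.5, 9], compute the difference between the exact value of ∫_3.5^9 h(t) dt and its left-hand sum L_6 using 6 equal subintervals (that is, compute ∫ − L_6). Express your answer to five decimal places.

-97.26215

Exact integral: ∫_3.5^9 h(t) dt = -782.375.
L_6 ≈ -685.1128472.
Error ≈ -782.375 − (-685.1128472) ≈ -97.26215.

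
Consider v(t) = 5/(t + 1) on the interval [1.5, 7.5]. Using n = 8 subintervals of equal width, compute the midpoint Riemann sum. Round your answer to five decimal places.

Δt = (7.5 − 1.5)/8 = 0.75.
Midpoints: 1.875, 2.625, 3.375, 4.125, 4.875, 5.625, 6.375, 7.125.
v(1.875) = 40/23, v(2.625) = 40/29, v(3.375) = 8/7, v(4.125) = 40/41, v(4.875) = 40/47, v(5.625) = 40/53, v(6.375) = 40/59, v(7.125) = 8/13.
Sum = Δt · [v(1.875) + v(2.625) + v(3.375) + ...].
Sum ≈ 6.10203.

6.10203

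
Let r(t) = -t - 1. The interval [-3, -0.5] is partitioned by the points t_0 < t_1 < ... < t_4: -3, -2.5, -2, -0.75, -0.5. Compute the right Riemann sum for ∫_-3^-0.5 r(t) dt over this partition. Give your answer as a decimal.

Subinterval widths: 0.5, 0.5, 1.25, 0.25.
Right endpoints: -2.5, -2, -0.75, -0.5.
r(-2.5) = 1.5, r(-2) = 1, r(-0.75) = -0.25, r(-0.5) = -0.5.
Sum = Σ Δt_i · r(t_i).
Sum = 0.8125.

0.8125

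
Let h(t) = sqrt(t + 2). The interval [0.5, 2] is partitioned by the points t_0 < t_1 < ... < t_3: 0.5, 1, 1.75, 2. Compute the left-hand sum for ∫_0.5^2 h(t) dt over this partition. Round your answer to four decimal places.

Subinterval widths: 0.5, 0.75, 0.25.
Left endpoints: 0.5, 1, 1.75.
h(0.5) ≈ 1.5811, h(1) ≈ 1.7321, h(1.75) ≈ 1.9365.
Sum = Σ Δt_i · h(t_i).
Sum ≈ 2.5737.

2.5737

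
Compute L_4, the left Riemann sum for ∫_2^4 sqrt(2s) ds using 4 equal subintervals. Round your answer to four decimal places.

4.6657

Δs = (4 − 2)/4 = 0.5.
Left endpoints: 2, 2.5, 3, 3.5.
f(2) ≈ 2.0000, f(2.5) ≈ 2.2361, f(3) ≈ 2.4495, f(3.5) ≈ 2.6458.
Sum = Δs · [f(2) + f(2.5) + f(3) + f(3.5)].
Sum ≈ 4.6657.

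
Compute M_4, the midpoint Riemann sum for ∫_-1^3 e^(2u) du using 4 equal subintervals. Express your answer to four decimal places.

Δu = (3 − (-1))/4 = 1.
Midpoints: -0.5, 0.5, 1.5, 2.5.
f(-0.5) ≈ 0.3679, f(0.5) ≈ 2.7183, f(1.5) ≈ 20.0855, f(2.5) ≈ 148.4132.
Sum = Δu · [f(-0.5) + f(0.5) + f(1.5) + f(2.5)].
Sum ≈ 171.5849.

171.5849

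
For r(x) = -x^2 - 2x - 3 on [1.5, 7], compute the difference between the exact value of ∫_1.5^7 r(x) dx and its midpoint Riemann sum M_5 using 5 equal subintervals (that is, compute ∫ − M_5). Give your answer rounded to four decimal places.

Exact integral: ∫_1.5^7 r(x) dx ≈ -176.458333.
M_5 = -175.90375.
Error ≈ -176.458333 − (-175.90375) ≈ -0.5546.

-0.5546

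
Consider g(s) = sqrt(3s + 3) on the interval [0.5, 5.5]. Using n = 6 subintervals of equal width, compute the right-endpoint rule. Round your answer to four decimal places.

17.9491

Δs = (5.5 − 0.5)/6 = 5/6.
Right endpoints: 4/3, 13/6, 3, 23/6, 14/3, 5.5.
g(4/3) ≈ 2.6458, g(13/6) ≈ 3.0822, g(3) ≈ 3.4641, g(23/6) ≈ 3.8079, g(14/3) ≈ 4.1231, g(5.5) ≈ 4.4159.
Sum = Δs · [g(4/3) + g(13/6) + g(3) + ...].
Sum ≈ 17.9491.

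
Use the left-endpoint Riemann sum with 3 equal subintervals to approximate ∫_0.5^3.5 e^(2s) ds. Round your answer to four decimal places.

171.2170

Δs = (3.5 − 0.5)/3 = 1.
Left endpoints: 0.5, 1.5, 2.5.
f(0.5) ≈ 2.7183, f(1.5) ≈ 20.0855, f(2.5) ≈ 148.4132.
Sum = Δs · [f(0.5) + f(1.5) + f(2.5)].
Sum ≈ 171.2170.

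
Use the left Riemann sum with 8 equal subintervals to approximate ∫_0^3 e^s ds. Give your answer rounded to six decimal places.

Δs = (3 − 0)/8 = 0.375.
Left endpoints: 0, 0.375, 0.75, 1.125, 1.5, 1.875, 2.25, 2.625.
f(0) ≈ 1.000000, f(0.375) ≈ 1.454991, f(0.75) ≈ 2.117000, f(1.125) ≈ 3.080217, f(1.5) ≈ 4.481689, f(1.875) ≈ 6.520819, f(2.25) ≈ 9.487736, f(2.625) ≈ 13.804574.
Sum = Δs · [f(0) + f(0.375) + f(0.75) + ...].
Sum ≈ 15.730135.

15.730135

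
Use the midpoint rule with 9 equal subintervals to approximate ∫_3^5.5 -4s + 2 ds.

Δs = (5.5 − 3)/9 = 5/18.
Midpoints: 113/36, 41/12, 133/36, 143/36, 4.25, 163/36, 173/36, 61/12, 193/36.
f(113/36) = -95/9, f(41/12) = -35/3, f(133/36) = -115/9, f(143/36) = -125/9, f(4.25) = -15, f(163/36) = -145/9, f(173/36) = -155/9, f(61/12) = -55/3, f(193/36) = -175/9.
Sum = Δs · [f(113/36) + f(41/12) + f(133/36) + ...].
Sum = -37.5.

-37.5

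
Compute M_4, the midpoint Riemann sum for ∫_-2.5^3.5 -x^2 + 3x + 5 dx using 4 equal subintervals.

20.625

Δx = (3.5 − (-2.5))/4 = 1.5.
Midpoints: -1.75, -0.25, 1.25, 2.75.
f(-1.75) = -3.3125, f(-0.25) = 4.1875, f(1.25) = 7.1875, f(2.75) = 5.6875.
Sum = Δx · [f(-1.75) + f(-0.25) + f(1.25) + f(2.75)].
Sum = 20.625.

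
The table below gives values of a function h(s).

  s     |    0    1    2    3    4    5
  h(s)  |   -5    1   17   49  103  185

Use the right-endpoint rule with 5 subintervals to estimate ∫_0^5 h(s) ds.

355

Δs = 1.
Sum = 1·[1 + 17 + 49 + 103 + 185] = 355.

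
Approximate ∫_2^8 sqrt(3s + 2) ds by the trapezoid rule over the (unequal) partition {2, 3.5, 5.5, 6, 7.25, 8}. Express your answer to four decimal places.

Subinterval widths: 1.5, 2, 0.5, 1.25, 0.75.
f(2) ≈ 2.8284, f(3.5) ≈ 3.5355, f(5.5) ≈ 4.3012, f(6) ≈ 4.4721, f(7.25) ≈ 4.8734, f(8) ≈ 5.0990.
On each subinterval the trapezoid contributes (Δs_i/2)·[f(s_{i-1}) + f(s_i)].
Sum ≈ 24.3836.

24.3836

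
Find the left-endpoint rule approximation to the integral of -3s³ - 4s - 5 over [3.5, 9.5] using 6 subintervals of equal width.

-5007

Δs = (9.5 − 3.5)/6 = 1.
Left endpoints: 3.5, 4.5, 5.5, 6.5, 7.5, 8.5.
f(3.5) = -147.625, f(4.5) = -296.375, f(5.5) = -526.125, f(6.5) = -854.875, f(7.5) = -1300.625, f(8.5) = -1881.375.
Sum = Δs · [f(3.5) + f(4.5) + f(5.5) + ...].
Sum = -5007.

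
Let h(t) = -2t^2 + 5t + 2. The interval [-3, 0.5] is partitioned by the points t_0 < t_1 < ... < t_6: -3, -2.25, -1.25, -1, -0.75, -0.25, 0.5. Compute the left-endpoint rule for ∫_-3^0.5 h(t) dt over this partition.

-46.6875

Subinterval widths: 0.75, 1, 0.25, 0.25, 0.5, 0.75.
Left endpoints: -3, -2.25, -1.25, -1, -0.75, -0.25.
h(-3) = -31, h(-2.25) = -19.375, h(-1.25) = -7.375, h(-1) = -5, h(-0.75) = -2.875, h(-0.25) = 0.625.
Sum = Σ Δt_i · h(t_i).
Sum = -46.6875.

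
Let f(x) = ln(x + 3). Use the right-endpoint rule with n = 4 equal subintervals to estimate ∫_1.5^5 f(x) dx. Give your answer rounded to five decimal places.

Δx = (5 − 1.5)/4 = 0.875.
Right endpoints: 2.375, 3.25, 4.125, 5.
f(2.375) ≈ 1.68176, f(3.25) ≈ 1.83258, f(4.125) ≈ 1.96361, f(5) ≈ 2.07944.
Sum = Δx · [f(2.375) + f(3.25) + f(4.125) + f(5)].
Sum ≈ 6.61272.

6.61272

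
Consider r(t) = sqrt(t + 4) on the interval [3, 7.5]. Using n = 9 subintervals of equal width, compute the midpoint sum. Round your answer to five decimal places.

Δt = (7.5 − 3)/9 = 0.5.
Midpoints: 3.25, 3.75, 4.25, 4.75, 5.25, 5.75, 6.25, 6.75, 7.25.
r(3.25) ≈ 2.69258, r(3.75) ≈ 2.78388, r(4.25) ≈ 2.87228, r(4.75) ≈ 2.95804, r(5.25) ≈ 3.04138, r(5.75) ≈ 3.12250, r(6.25) ≈ 3.20156, r(6.75) ≈ 3.27872, r(7.25) ≈ 3.35410.
Sum = Δt · [r(3.25) + r(3.75) + r(4.25) + ...].
Sum ≈ 13.65252.

13.65252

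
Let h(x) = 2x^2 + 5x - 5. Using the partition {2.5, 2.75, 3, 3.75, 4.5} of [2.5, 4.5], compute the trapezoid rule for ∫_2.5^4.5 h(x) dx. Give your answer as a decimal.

75.625

Subinterval widths: 0.25, 0.25, 0.75, 0.75.
h(2.5) = 20, h(2.75) = 23.875, h(3) = 28, h(3.75) = 41.875, h(4.5) = 58.
On each subinterval the trapezoid contributes (Δx_i/2)·[h(x_{i-1}) + h(x_i)].
Sum = 75.625.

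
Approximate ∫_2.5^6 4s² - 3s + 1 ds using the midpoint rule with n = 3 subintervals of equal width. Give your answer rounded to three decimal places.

224.454

Δs = (6 − 2.5)/3 = 7/6.
Midpoints: 37/12, 4.25, 65/12.
f(37/12) = 268/9, f(4.25) = 60.5, f(65/12) = 919/9.
Sum = Δs · [f(37/12) + f(4.25) + f(65/12)].
Sum ≈ 224.454.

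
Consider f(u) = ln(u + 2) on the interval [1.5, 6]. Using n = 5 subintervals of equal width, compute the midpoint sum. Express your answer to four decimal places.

Δu = (6 − 1.5)/5 = 0.9.
Midpoints: 1.95, 2.85, 3.75, 4.65, 5.55.
f(1.95) ≈ 1.3737, f(2.85) ≈ 1.5790, f(3.75) ≈ 1.7492, f(4.65) ≈ 1.8946, f(5.55) ≈ 2.0215.
Sum = Δu · [f(1.95) + f(2.85) + f(3.75) + f(4.65) + f(5.55)].
Sum ≈ 7.7563.

7.7563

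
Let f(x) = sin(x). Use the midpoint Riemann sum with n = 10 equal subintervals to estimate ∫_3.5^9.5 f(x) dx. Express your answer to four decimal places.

Δx = (9.5 − 3.5)/10 = 0.6.
Midpoints: 3.8, 4.4, 5, 5.6, 6.2, 6.8, 7.4, 8, 8.6, 9.2.
f(3.8) ≈ -0.6119, f(4.4) ≈ -0.9516, f(5) ≈ -0.9589, f(5.6) ≈ -0.6313, f(6.2) ≈ -0.0831, f(6.8) ≈ 0.4941, f(7.4) ≈ 0.8987, f(8) ≈ 0.9894, f(8.6) ≈ 0.7344, f(9.2) ≈ 0.2229.
Sum = Δx · [f(3.8) + f(4.4) + f(5) + ...].
Sum ≈ 0.0616.

0.0616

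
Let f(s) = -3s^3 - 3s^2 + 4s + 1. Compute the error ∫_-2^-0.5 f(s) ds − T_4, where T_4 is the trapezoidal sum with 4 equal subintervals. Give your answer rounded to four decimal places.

Exact integral: ∫_-2^-0.5 f(s) ds = -1.921875.
T_4 ≈ -1.631836.
Error ≈ -1.921875 − (-1.631836) ≈ -0.2900.

-0.2900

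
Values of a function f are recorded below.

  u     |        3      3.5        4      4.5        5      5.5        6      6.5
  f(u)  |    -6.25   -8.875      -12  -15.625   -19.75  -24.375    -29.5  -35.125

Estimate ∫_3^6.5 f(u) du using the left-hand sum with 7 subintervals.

-58.1875

Δu = 0.5.
Sum = 0.5·[(-6.25) + (-8.875) + (-12) + (-15.625) + (-19.75) + (-24.375) + (-29.5)] = -58.1875.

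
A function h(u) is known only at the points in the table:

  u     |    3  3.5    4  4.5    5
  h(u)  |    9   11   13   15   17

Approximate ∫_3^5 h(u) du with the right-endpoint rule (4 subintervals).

28

Δu = 0.5.
Sum = 0.5·[11 + 13 + 15 + 17] = 28.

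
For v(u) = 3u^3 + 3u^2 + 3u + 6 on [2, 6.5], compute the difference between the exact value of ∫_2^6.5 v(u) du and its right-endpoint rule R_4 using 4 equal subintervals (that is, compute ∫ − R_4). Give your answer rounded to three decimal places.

-561.226

Exact integral: ∫_2^6.5 v(u) du = 1677.796875.
R_4 ≈ 2239.02246.
Error ≈ 1677.796875 − 2239.02246 ≈ -561.226.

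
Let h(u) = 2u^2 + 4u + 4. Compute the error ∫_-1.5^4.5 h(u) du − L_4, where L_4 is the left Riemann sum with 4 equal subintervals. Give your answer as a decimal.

40.5

Exact integral: ∫_-1.5^4.5 h(u) du = 123.
L_4 = 82.5.
Error = 123 − 82.5 = 40.5.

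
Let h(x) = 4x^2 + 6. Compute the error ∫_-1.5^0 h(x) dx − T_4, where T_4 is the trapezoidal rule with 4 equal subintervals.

Exact integral: ∫_-1.5^0 h(x) dx = 13.5.
T_4 = 13.640625.
Error = 13.5 − 13.640625 = -0.140625.

-0.140625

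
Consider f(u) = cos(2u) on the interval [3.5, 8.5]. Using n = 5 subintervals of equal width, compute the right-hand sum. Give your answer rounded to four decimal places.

-1.0341

Δu = (8.5 − 3.5)/5 = 1.
Right endpoints: 4.5, 5.5, 6.5, 7.5, 8.5.
f(4.5) ≈ -0.9111, f(5.5) ≈ 0.0044, f(6.5) ≈ 0.9074, f(7.5) ≈ -0.7597, f(8.5) ≈ -0.2752.
Sum = Δu · [f(4.5) + f(5.5) + f(6.5) + f(7.5) + f(8.5)].
Sum ≈ -1.0341.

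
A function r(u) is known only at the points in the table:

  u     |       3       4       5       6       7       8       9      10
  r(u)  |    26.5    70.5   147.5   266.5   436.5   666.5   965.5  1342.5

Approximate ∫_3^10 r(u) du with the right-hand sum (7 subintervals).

3895.5

Δu = 1.
Sum = 1·[70.5 + 147.5 + 266.5 + 436.5 + 666.5 + 965.5 + 1342.5] = 3895.5.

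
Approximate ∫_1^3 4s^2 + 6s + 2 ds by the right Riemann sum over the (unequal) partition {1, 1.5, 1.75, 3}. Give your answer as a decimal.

86.1875

Subinterval widths: 0.5, 0.25, 1.25.
Right endpoints: 1.5, 1.75, 3.
f(1.5) = 20, f(1.75) = 24.75, f(3) = 56.
Sum = Σ Δs_i · f(s_i).
Sum = 86.1875.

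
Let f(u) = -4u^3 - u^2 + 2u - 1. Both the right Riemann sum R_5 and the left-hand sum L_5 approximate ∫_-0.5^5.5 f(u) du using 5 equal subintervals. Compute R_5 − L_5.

-820.8

R_5 = -1401.54.
L_5 = -580.74.
R_5 − L_5 = -820.8.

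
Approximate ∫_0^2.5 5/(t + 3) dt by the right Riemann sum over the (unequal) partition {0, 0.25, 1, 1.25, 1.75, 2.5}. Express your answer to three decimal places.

Subinterval widths: 0.25, 0.75, 0.25, 0.5, 0.75.
Right endpoints: 0.25, 1, 1.25, 1.75, 2.5.
f(0.25) = 20/13, f(1) = 1.25, f(1.25) = 20/17, f(1.75) = 20/19, f(2.5) = 10/11.
Sum = Σ Δt_i · f(t_i).
Sum ≈ 2.824.

2.824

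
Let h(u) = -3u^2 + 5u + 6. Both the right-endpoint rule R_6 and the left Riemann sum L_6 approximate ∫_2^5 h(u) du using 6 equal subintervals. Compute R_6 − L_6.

R_6 = -58.875.
L_6 = -34.875.
R_6 − L_6 = -24.

-24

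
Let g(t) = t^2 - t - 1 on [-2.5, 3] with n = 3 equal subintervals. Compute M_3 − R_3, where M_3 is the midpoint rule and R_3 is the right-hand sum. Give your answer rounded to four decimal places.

-2.1007

M_3 ≈ 5.792824.
R_3 ≈ 7.893519.
M_3 − R_3 ≈ -2.1007.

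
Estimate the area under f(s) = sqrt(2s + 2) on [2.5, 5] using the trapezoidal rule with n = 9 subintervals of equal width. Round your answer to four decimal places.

Δs = (5 − 2.5)/9 = 5/18.
f(2.5) ≈ 2.6458, f(25/9) ≈ 2.7487, f(55/18) ≈ 2.8480, f(10/3) ≈ 2.9439, f(65/18) ≈ 3.0368, f(35/9) ≈ 3.1269, f(25/6) ≈ 3.2146, f(40/9) ≈ 3.2998, f(85/18) ≈ 3.3830, f(5) ≈ 3.4641.
T_9 = (Δs/2)·[f(s_0) + 2f(s_1) + ... + 2f(s_{8}) + f(s_9)].
Sum ≈ 7.6824.

7.6824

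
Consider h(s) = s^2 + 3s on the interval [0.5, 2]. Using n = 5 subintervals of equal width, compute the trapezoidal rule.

8.2725

Δs = (2 − 0.5)/5 = 0.3.
h(0.5) = 1.75, h(0.8) = 3.04, h(1.1) = 4.51, h(1.4) = 6.16, h(1.7) = 7.99, h(2) = 10.
T_5 = (Δs/2)·[h(s_0) + 2h(s_1) + ... + 2h(s_{4}) + h(s_5)].
Sum = 8.2725.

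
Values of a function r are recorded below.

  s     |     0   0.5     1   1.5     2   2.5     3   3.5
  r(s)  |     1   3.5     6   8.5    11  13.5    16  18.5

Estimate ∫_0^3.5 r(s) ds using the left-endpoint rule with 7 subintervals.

29.75

Δs = 0.5.
Sum = 0.5·[1 + 3.5 + 6 + 8.5 + 11 + 13.5 + 16] = 29.75.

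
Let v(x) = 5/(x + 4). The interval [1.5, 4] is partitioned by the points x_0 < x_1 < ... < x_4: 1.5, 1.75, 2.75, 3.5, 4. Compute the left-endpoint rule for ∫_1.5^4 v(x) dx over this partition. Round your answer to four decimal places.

Subinterval widths: 0.25, 1, 0.75, 0.5.
Left endpoints: 1.5, 1.75, 2.75, 3.5.
v(1.5) = 10/11, v(1.75) = 20/23, v(2.75) = 20/27, v(3.5) = 2/3.
Sum = Σ Δx_i · v(x_i).
Sum ≈ 1.9857.

1.9857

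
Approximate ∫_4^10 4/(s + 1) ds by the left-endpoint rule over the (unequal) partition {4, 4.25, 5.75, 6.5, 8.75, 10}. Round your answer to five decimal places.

Subinterval widths: 0.25, 1.5, 0.75, 2.25, 1.25.
Left endpoints: 4, 4.25, 5.75, 6.5, 8.75.
f(4) = 0.8, f(4.25) = 16/21, f(5.75) = 16/27, f(6.5) = 8/15, f(8.75) = 16/39.
Sum = Σ Δs_i · f(s_i).
Sum ≈ 3.50012.

3.50012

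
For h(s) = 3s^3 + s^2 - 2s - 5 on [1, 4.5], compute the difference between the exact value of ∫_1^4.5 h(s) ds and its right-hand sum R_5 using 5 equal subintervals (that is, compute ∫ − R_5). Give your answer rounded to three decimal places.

Exact integral: ∫_1^4.5 h(s) ds ≈ 300.08854.
R_5 = 406.3675.
Error ≈ 300.08854 − 406.3675 ≈ -106.279.

-106.279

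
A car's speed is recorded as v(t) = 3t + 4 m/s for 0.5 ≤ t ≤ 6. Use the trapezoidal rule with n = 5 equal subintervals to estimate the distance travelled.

75.625

Δt = (6 − 0.5)/5 = 1.1.
v(0.5) = 5.5, v(1.6) = 8.8, v(2.7) = 12.1, v(3.8) = 15.4, v(4.9) = 18.7, v(6) = 22.
T_5 = (Δt/2)·[v(t_0) + 2v(t_1) + ... + 2v(t_{4}) + v(t_5)].
Sum = 75.625.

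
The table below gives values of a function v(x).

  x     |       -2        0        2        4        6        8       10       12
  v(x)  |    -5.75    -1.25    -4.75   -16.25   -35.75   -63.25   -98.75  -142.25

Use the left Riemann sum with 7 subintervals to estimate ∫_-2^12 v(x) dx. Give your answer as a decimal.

Δx = 2.
Sum = 2·[(-5.75) + (-1.25) + (-4.75) + (-16.25) + (-35.75) + (-63.25) + (-98.75)] = -451.5.

-451.5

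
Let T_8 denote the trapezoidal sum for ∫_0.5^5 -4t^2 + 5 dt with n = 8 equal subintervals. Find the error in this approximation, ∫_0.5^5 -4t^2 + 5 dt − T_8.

0.94921875

Exact integral: ∫_0.5^5 f(t) dt = -144.
T_8 = -144.94921875.
Error = -144 − (-144.94921875) = 0.94921875.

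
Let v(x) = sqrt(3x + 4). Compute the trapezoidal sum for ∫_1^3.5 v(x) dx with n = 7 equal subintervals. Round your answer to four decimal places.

Δx = (3.5 − 1)/7 = 5/14.
v(1) ≈ 2.6458, v(19/14) ≈ 2.8410, v(12/7) ≈ 3.0237, v(29/14) ≈ 3.1960, v(17/7) ≈ 3.3594, v(39/14) ≈ 3.5153, v(22/7) ≈ 3.6645, v(3.5) ≈ 3.8079.
T_7 = (Δx/2)·[v(x_0) + 2v(x_1) + ... + 2v(x_{6}) + v(x_7)].
Sum ≈ 8.1524.

8.1524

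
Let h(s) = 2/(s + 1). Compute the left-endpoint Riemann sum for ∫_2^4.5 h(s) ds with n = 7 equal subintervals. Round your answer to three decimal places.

1.268

Δs = (4.5 − 2)/7 = 5/14.
Left endpoints: 2, 33/14, 19/7, 43/14, 24/7, 53/14, 29/7.
h(2) = 2/3, h(33/14) = 28/47, h(19/7) = 7/13, h(43/14) = 28/57, h(24/7) = 14/31, h(53/14) = 28/67, h(29/7) = 7/18.
Sum = Δs · [h(2) + h(33/14) + h(19/7) + ...].
Sum ≈ 1.268.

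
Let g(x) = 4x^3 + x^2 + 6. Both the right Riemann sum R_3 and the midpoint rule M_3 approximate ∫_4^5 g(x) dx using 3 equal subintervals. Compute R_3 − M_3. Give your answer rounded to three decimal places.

43.694

R_3 ≈ 438.51852.
M_3 ≈ 394.82407.
R_3 − M_3 ≈ 43.694.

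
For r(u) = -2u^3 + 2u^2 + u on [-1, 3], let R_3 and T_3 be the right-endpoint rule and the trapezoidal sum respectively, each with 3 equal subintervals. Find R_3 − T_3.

R_3 ≈ -46.074074.
T_3 ≈ -22.074074.
R_3 − T_3 = -24.

-24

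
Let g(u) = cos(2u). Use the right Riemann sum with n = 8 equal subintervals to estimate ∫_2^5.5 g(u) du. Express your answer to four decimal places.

0.0302

Δu = (5.5 − 2)/8 = 0.4375.
Right endpoints: 2.4375, 2.875, 3.3125, 3.75, 4.1875, 4.625, 5.0625, 5.5.
g(2.4375) ≈ 0.1619, g(2.875) ≈ 0.8612, g(3.3125) ≈ 0.9421, g(3.75) ≈ 0.3466, g(4.1875) ≈ -0.4978, g(4.625) ≈ -0.9848, g(5.0625) ≈ -0.7647, g(5.5) ≈ 0.0044.
Sum = Δu · [g(2.4375) + g(2.875) + g(3.3125) + ...].
Sum ≈ 0.0302.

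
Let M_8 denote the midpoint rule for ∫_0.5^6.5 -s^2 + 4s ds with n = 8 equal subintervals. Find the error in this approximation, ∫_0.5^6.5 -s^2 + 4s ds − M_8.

-0.28125

Exact integral: ∫_0.5^6.5 f(s) ds = -7.5.
M_8 = -7.21875.
Error = -7.5 − (-7.21875) = -0.28125.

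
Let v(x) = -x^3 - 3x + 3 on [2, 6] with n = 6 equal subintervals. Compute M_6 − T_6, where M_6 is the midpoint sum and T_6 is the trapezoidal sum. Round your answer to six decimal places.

5.333333

M_6 ≈ -354.22222222.
T_6 ≈ -359.55555556.
M_6 − T_6 ≈ 5.333333.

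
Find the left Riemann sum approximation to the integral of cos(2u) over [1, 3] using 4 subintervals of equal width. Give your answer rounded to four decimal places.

-0.8881

Δu = (3 − 1)/4 = 0.5.
Left endpoints: 1, 1.5, 2, 2.5.
f(1) ≈ -0.4161, f(1.5) ≈ -0.9900, f(2) ≈ -0.6536, f(2.5) ≈ 0.2837.
Sum = Δu · [f(1) + f(1.5) + f(2) + f(2.5)].
Sum ≈ -0.8881.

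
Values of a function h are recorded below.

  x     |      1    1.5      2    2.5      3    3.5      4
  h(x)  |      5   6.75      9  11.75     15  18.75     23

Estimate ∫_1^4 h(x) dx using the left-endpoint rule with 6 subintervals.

33.125

Δx = 0.5.
Sum = 0.5·[5 + 6.75 + 9 + 11.75 + 15 + 18.75] = 33.125.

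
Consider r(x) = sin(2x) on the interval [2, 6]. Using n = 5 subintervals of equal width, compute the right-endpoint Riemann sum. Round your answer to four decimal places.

Δx = (6 − 2)/5 = 0.8.
Right endpoints: 2.8, 3.6, 4.4, 5.2, 6.
r(2.8) ≈ -0.6313, r(3.6) ≈ 0.7937, r(4.4) ≈ 0.5849, r(5.2) ≈ -0.8278, r(6) ≈ -0.5366.
Sum = Δx · [r(2.8) + r(3.6) + r(4.4) + r(5.2) + r(6)].
Sum ≈ -0.4937.

-0.4937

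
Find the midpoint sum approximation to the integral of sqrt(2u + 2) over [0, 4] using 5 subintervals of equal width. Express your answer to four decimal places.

Δu = (4 − 0)/5 = 0.8.
Midpoints: 0.4, 1.2, 2, 2.8, 3.6.
f(0.4) ≈ 1.6733, f(1.2) ≈ 2.0976, f(2) ≈ 2.4495, f(2.8) ≈ 2.7568, f(3.6) ≈ 3.0332.
Sum = Δu · [f(0.4) + f(1.2) + f(2) + f(2.8) + f(3.6)].
Sum ≈ 9.6083.

9.6083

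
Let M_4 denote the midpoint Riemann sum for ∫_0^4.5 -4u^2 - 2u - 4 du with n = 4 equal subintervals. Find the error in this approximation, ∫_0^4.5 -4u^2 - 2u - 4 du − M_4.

-1.8984375

Exact integral: ∫_0^4.5 f(u) du = -159.75.
M_4 = -157.8515625.
Error = -159.75 − (-157.8515625) = -1.8984375.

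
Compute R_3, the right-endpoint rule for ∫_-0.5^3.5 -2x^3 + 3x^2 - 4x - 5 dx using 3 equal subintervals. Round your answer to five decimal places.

Δx = (3.5 − (-0.5))/3 = 4/3.
Right endpoints: 5/6, 13/6, 3.5.
f(5/6) = -200/27, f(13/6) = -538/27, f(3.5) = -68.
Sum = Δx · [f(5/6) + f(13/6) + f(3.5)].
Sum ≈ -127.11111.

-127.11111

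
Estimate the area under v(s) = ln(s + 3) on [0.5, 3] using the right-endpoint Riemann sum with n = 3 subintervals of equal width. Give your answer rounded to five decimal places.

Δs = (3 − 0.5)/3 = 5/6.
Right endpoints: 4/3, 13/6, 3.
v(4/3) ≈ 1.46634, v(13/6) ≈ 1.64223, v(3) ≈ 1.79176.
Sum = Δs · [v(4/3) + v(13/6) + v(3)].
Sum ≈ 4.08360.

4.08360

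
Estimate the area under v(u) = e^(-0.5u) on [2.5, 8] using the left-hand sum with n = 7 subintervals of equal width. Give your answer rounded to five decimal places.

Δu = (8 − 2.5)/7 = 11/14.
Left endpoints: 2.5, 23/7, 57/14, 34/7, 79/14, 45/7, 101/14.
v(2.5) ≈ 0.28650, v(23/7) ≈ 0.19343, v(57/14) ≈ 0.13059, v(34/7) ≈ 0.08816, v(79/14) ≈ 0.05952, v(45/7) ≈ 0.04018, v(101/14) ≈ 0.02713.
Sum = Δu · [v(2.5) + v(23/7) + v(57/14) + ...].
Sum ≈ 0.64862.

0.64862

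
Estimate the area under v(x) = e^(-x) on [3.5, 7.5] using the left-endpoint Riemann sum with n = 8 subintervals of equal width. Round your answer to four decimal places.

0.0377

Δx = (7.5 − 3.5)/8 = 0.5.
Left endpoints: 3.5, 4, 4.5, 5, 5.5, 6, 6.5, 7.
v(3.5) ≈ 0.0302, v(4) ≈ 0.0183, v(4.5) ≈ 0.0111, v(5) ≈ 0.0067, v(5.5) ≈ 0.0041, v(6) ≈ 0.0025, v(6.5) ≈ 0.0015, v(7) ≈ 0.0009.
Sum = Δx · [v(3.5) + v(4) + v(4.5) + ...].
Sum ≈ 0.0377.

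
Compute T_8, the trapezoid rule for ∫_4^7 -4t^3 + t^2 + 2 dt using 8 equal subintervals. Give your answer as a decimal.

Δt = (7 − 4)/8 = 0.375.
f(4) = -238, f(4.375) = -313.8203125, f(4.75) = -404.125, f(5.125) = -510.1796875, f(5.5) = -633.25, f(5.875) = -774.6015625, f(6.25) = -935.5, f(6.625) = -1117.2109375, f(7) = -1321.
T_8 = (Δt/2)·[f(t_0) + 2f(t_1) + ... + 2f(t_{7}) + f(t_8)].
Sum = -2050.5703125.

-2050.5703125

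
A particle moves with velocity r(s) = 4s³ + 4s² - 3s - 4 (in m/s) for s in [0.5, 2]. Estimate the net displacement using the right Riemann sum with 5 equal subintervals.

Δs = (2 − 0.5)/5 = 0.3.
Right endpoints: 0.8, 1.1, 1.4, 1.7, 2.
r(0.8) = -1.792, r(1.1) = 2.864, r(1.4) = 10.616, r(1.7) = 22.112, r(2) = 38.
Sum = Δs · [r(0.8) + r(1.1) + r(1.4) + r(1.7) + r(2)].
Sum = 21.54.

21.54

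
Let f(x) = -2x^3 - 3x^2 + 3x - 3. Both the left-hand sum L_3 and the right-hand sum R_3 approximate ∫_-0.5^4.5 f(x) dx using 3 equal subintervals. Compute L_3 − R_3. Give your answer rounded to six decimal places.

379.166667

L_3 ≈ -126.38888889.
R_3 ≈ -505.55555556.
L_3 − R_3 ≈ 379.166667.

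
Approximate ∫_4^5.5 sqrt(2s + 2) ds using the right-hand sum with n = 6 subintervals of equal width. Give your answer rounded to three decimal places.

Δs = (5.5 − 4)/6 = 0.25.
Right endpoints: 4.25, 4.5, 4.75, 5, 5.25, 5.5.
f(4.25) ≈ 3.240, f(4.5) ≈ 3.317, f(4.75) ≈ 3.391, f(5) ≈ 3.464, f(5.25) ≈ 3.536, f(5.5) ≈ 3.606.
Sum = Δs · [f(4.25) + f(4.5) + f(4.75) + ...].
Sum ≈ 5.138.

5.138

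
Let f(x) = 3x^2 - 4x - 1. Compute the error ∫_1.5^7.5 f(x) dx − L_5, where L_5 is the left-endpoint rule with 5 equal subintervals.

78.48

Exact integral: ∫_1.5^7.5 f(x) dx = 304.5.
L_5 = 226.02.
Error = 304.5 − 226.02 = 78.48.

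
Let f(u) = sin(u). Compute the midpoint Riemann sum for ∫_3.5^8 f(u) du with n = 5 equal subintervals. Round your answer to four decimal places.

Δu = (8 − 3.5)/5 = 0.9.
Midpoints: 3.95, 4.85, 5.75, 6.65, 7.55.
f(3.95) ≈ -0.7232, f(4.85) ≈ -0.9905, f(5.75) ≈ -0.5083, f(6.65) ≈ 0.3586, f(7.55) ≈ 0.9542.
Sum = Δu · [f(3.95) + f(4.85) + f(5.75) + f(6.65) + f(7.55)].
Sum ≈ -0.8183.

-0.8183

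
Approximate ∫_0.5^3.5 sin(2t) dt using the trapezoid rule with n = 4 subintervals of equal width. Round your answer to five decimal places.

Δt = (3.5 − 0.5)/4 = 0.75.
f(0.5) ≈ 0.84147, f(1.25) ≈ 0.59847, f(2) ≈ -0.75680, f(2.75) ≈ -0.70554, f(3.5) ≈ 0.65699.
T_4 = (Δt/2)·[f(t_0) + 2f(t_1) + 2f(t_2) + 2f(t_3) + f(t_4)].
Sum ≈ -0.08598.

-0.08598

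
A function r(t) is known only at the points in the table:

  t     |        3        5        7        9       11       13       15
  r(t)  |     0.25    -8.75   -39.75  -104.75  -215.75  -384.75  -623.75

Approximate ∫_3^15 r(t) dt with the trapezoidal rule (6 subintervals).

Δt = 2.
T_6 = (2/2)·[0.25 + 2·(-8.75) + 2·(-39.75) + 2·(-104.75) + 2·(-215.75) + 2·(-384.75) + (-623.75)] = -2131.

-2131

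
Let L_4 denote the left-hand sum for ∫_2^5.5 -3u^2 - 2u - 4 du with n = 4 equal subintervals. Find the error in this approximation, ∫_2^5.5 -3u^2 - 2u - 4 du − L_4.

-36.17578125

Exact integral: ∫_2^5.5 f(u) du = -198.625.
L_4 = -162.44921875.
Error = -198.625 − (-162.44921875) = -36.17578125.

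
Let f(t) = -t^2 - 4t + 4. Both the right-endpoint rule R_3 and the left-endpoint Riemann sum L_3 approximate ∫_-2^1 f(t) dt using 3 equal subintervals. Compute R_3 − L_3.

R_3 = 10.
L_3 = 19.
R_3 − L_3 = -9.

-9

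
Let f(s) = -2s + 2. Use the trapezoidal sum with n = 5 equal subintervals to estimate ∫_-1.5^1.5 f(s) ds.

Δs = (1.5 − (-1.5))/5 = 0.6.
f(-1.5) = 5, f(-0.9) = 3.8, f(-0.3) = 2.6, f(0.3) = 1.4, f(0.9) = 0.2, f(1.5) = -1.
T_5 = (Δs/2)·[f(s_0) + 2f(s_1) + ... + 2f(s_{4}) + f(s_5)].
Sum = 6.

6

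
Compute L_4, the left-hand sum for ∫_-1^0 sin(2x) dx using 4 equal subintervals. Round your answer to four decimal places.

Δx = (0 − (-1))/4 = 0.25.
Left endpoints: -1, -0.75, -0.5, -0.25.
f(-1) ≈ -0.9093, f(-0.75) ≈ -0.9975, f(-0.5) ≈ -0.8415, f(-0.25) ≈ -0.4794.
Sum = Δx · [f(-1) + f(-0.75) + f(-0.5) + f(-0.25)].
Sum ≈ -0.8069.

-0.8069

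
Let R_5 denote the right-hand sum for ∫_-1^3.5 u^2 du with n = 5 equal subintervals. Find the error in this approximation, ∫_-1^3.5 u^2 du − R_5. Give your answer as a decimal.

-5.67

Exact integral: ∫_-1^3.5 f(u) du = 14.625.
R_5 = 20.295.
Error = 14.625 − 20.295 = -5.67.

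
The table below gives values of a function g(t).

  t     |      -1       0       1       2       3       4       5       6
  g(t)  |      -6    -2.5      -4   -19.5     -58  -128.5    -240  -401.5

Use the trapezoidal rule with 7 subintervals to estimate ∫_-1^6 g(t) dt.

Δt = 1.
T_7 = (1/2)·[(-6) + 2·(-2.5) + 2·(-4) + 2·(-19.5) + 2·(-58) + 2·(-128.5) + 2·(-240) + (-401.5)] = -656.25.

-656.25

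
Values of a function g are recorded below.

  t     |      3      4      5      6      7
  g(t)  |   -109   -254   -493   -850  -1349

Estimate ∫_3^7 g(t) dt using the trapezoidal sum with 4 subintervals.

-2326

Δt = 1.
T_4 = (1/2)·[(-109) + 2·(-254) + 2·(-493) + 2·(-850) + (-1349)] = -2326.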